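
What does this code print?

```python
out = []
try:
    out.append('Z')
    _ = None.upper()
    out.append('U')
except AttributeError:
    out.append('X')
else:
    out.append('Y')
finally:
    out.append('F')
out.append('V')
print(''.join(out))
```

Execution trace: 'Z' (try body) → 'X' (except AttributeError) → 'F' (finally) → 'V' (after the try/except). Output: ZXFV

Answer: ZXFV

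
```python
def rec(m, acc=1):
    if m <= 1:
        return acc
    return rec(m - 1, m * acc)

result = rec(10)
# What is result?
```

Accumulator trace (n, acc): (10, 1) -> (9, 10) -> (8, 90) -> (7, 720) -> (6, 5040) -> (5, 30240) -> (4, 151200) -> (3, 604800) -> (2, 1814400) -> (1, 3628800) -> return 3628800

Answer: 3628800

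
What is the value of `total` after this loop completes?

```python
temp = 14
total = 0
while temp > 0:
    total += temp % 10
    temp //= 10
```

Sum digits of 14
`total` takes the values: 0 → 4 → 5

Answer: 5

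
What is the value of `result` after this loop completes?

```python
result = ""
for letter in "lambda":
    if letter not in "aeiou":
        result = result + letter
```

Remove vowels from 'lambda'
`result` takes the values: "" → "l" → "lm" → "lmb" → "lmbd"

Answer: "lmbd"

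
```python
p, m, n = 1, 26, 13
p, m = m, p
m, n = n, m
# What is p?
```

Trace:
`p, m, n = 1, 26, 13` → p = 1; m = 26; n = 13
`p, m = m, p` → p = 26; m = 1
`m, n = n, m` → m = 13; n = 1
So p = 26

Answer: 26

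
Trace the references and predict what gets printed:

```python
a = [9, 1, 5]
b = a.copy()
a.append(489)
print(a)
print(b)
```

Key concept: list.copy() creates independent copy.
Step by step:
`a = [9, 1, 5]` → a = [9, 1, 5]
`b = a.copy()` → b = [9, 1, 5]
`a.append(489)` → a = [9, 1, 5, 489]
`print(a)` → prints [9, 1, 5, 489]
`print(b)` → prints [9, 1, 5]

Answer:
[9, 1, 5, 489]
[9, 1, 5]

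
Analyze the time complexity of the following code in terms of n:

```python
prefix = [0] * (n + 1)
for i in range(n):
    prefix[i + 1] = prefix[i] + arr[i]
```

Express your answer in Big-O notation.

This is Prefix sum computation. Time complexity: O(n).

Answer: O(n)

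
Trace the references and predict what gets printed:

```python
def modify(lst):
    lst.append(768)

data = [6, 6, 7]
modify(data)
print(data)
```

Key concept: function modifies passed list.
Step by step:
`data = [6, 6, 7]` → data = [6, 6, 7]
`modify(data)` → data = [6, 6, 7, 768]
`print(data)` → prints [6, 6, 7, 768]

Answer: [6, 6, 7, 768]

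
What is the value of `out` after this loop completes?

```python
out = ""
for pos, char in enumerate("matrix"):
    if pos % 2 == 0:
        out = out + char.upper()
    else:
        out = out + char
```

Uppercase even positions in 'matrix'
`out` takes the values: "" → "M" → "Ma" → "MaT" → "MaTr" → "MaTrI" → "MaTrIx"

Answer: "MaTrIx"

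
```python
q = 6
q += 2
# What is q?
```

Trace:
`q = 6` → q = 6
`q += 2` → q = 8
So q = 8

Answer: 8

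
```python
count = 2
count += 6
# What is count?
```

Trace:
`count = 2` → count = 2
`count += 6` → count = 8
So count = 8

Answer: 8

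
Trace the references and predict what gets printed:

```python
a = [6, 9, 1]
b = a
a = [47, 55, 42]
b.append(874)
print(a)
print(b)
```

Key concept: rebinding vs mutation: a is rebound to a new list, b still points at the original.
Step by step:
`a = [6, 9, 1]` → a = [6, 9, 1]
`b = a` → b = [6, 9, 1] (same object as a)
`a = [47, 55, 42]` → a = [47, 55, 42]
`b.append(874)` → b = [6, 9, 1, 874]
`print(a)` → prints [47, 55, 42]
`print(b)` → prints [6, 9, 1, 874]

Answer:
[47, 55, 42]
[6, 9, 1, 874]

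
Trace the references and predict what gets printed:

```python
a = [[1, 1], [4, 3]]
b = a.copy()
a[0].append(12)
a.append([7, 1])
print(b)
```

Key concept: shallow copy with nested lists.
Step by step:
`a = [[1, 1], [4, 3]]` → a = [[1, 1], [4, 3]]
`b = a.copy()` → b = [[1, 1], [4, 3]]
`a[0].append(12)` → a = [[1, 1, 12], [4, 3]]; b = [[1, 1, 12], [4, 3]]
`a.append([7, 1])` → a = [[1, 1, 12], [4, 3], [7, 1]]
`print(b)` → prints [[1, 1, 12], [4, 3]]

Answer: [[1, 1, 12], [4, 3]]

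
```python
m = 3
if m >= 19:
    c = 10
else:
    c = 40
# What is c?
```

Trace:
`m = 3` → m = 3
`if m >= 19: ...` → m >= 19 is False, take else branch → c = 40
So c = 40

Answer: 40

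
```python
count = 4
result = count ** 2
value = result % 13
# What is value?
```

Trace:
`count = 4` → count = 4
`result = count ** 2` → result = 16
`value = result % 13` → value = 3
So value = 3

Answer: 3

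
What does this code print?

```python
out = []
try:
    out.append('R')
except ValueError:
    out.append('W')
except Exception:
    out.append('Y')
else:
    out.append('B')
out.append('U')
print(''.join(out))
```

Execution trace: 'R' (try body, no exception) → 'B' (else) → 'U' (after the try/except). Output: RBU

Answer: RBU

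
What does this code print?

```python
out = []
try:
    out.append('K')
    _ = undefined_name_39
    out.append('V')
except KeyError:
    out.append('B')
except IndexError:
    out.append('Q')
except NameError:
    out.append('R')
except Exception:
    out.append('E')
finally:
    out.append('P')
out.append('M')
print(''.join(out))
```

Execution trace: 'K' (try body) → 'R' (except NameError) → 'P' (finally) → 'M' (after the try/except). Output: KRPM

Answer: KRPM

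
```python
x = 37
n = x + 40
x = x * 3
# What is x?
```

Trace:
`x = 37` → x = 37
`n = x + 40` → n = 77
`x = x * 3` → x = 111
So x = 111

Answer: 111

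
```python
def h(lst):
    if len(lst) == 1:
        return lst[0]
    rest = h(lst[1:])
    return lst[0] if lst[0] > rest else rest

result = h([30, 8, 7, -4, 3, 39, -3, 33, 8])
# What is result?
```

Recursive max over [30, 8, 7, -4, 3, 39, -3, 33, 8] = 39

Answer: 39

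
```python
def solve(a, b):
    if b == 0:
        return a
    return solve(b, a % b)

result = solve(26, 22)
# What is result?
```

solve(26, 22) -> solve(22, 4) -> solve(4, 2) -> solve(2, 0) -> 2

Answer: 2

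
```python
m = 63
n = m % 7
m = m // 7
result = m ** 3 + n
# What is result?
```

Trace:
`m = 63` → m = 63
`n = m % 7` → n = 0
`m = m // 7` → m = 9
`result = m ** 3 + n` → result = 729
So result = 729

Answer: 729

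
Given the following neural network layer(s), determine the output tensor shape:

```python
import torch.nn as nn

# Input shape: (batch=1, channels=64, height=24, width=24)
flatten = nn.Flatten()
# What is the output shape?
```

Input: (1, 64, 24, 24) -> Output: (1, 36864)

Answer: (1, 36864)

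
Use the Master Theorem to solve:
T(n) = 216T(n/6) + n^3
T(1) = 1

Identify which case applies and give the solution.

a=216, b=6, f(n)=n^3. log_6(216) = 3. Since c=3 = 3, Case 2 applies: T(n) = Θ(n^log_b(a) · log n) = O(n^3 log n).

Answer: O(n^3 log n) - Case 2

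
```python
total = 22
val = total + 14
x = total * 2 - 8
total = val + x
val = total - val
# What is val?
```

Trace:
`total = 22` → total = 22
`val = total + 14` → val = 36
`x = total * 2 - 8` → x = 36
`total = val + x` → total = 72
`val = total - val` → val = 36
So val = 36

Answer: 36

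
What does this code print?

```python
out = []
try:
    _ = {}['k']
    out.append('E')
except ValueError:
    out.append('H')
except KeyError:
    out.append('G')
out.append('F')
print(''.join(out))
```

Execution trace: 'G' (except KeyError) → 'F' (after the try/except). Output: GF

Answer: GF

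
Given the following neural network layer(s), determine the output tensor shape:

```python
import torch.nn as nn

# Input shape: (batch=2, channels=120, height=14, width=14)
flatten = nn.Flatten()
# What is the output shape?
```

Input: (2, 120, 14, 14) -> Output: (2, 23520)

Answer: (2, 23520)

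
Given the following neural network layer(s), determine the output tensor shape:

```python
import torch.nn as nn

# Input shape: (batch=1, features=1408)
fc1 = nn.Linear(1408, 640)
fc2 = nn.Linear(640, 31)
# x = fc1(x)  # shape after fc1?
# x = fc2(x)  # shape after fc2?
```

Input: (1, 1408) -> after fc1: (1, 640) -> Output: (1, 31)

Answer: (1, 31)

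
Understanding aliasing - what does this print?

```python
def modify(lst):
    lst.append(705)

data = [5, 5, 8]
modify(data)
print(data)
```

Key concept: function modifies passed list.
Step by step:
`data = [5, 5, 8]` → data = [5, 5, 8]
`modify(data)` → data = [5, 5, 8, 705]
`print(data)` → prints [5, 5, 8, 705]

Answer: [5, 5, 8, 705]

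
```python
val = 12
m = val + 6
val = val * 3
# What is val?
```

Trace:
`val = 12` → val = 12
`m = val + 6` → m = 18
`val = val * 3` → val = 36
So val = 36

Answer: 36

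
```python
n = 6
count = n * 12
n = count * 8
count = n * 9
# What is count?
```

Trace:
`n = 6` → n = 6
`count = n * 12` → count = 72
`n = count * 8` → n = 576
`count = n * 9` → count = 5184
So count = 5184

Answer: 5184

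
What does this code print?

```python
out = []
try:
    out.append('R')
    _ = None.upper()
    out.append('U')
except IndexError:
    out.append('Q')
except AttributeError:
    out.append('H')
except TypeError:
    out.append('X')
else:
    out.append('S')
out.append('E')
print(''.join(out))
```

Execution trace: 'R' (try body) → 'H' (except AttributeError) → 'E' (after the try/except). Output: RHE

Answer: RHE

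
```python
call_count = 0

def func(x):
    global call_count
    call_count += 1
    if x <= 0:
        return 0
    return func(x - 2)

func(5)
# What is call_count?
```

Linear recursion stepping by 2: 4 calls from x=5 down to ≤0.

Answer: 4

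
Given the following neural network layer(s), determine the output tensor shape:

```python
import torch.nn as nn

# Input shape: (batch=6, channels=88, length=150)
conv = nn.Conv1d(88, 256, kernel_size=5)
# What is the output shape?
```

Input: (6, 88, 150) -> Output: (6, 256, 146)

Answer: (6, 256, 146)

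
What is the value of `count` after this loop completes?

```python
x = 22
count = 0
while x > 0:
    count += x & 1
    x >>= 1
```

Count set bits in 22 (binary: 0b10110)
`count` takes the values: 0 → 1 → 2 → 3

Answer: 3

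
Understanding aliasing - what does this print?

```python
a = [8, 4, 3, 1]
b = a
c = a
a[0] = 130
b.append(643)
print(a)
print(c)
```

Key concept: multiple aliases.
Step by step:
`a = [8, 4, 3, 1]` → a = [8, 4, 3, 1]
`b = a` → b = [8, 4, 3, 1] (same object as a)
`c = a` → c = [8, 4, 3, 1] (same object as a, b)
`a[0] = 130` → a = [130, 4, 3, 1] (same object as b, c); b = [130, 4, 3, 1] (same object as a, c); c = [130, 4, 3, 1] (same object as a, b)
`b.append(643)` → a = [130, 4, 3, 1, 643] (same object as b, c); b = [130, 4, 3, 1, 643] (same object as a, c); c = [130, 4, 3, 1, 643] (same object as a, b)
`print(a)` → prints [130, 4, 3, 1, 643]
`print(c)` → prints [130, 4, 3, 1, 643]

Answer:
[130, 4, 3, 1, 643]
[130, 4, 3, 1, 643]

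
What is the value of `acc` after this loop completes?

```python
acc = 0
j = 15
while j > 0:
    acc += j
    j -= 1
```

Sum 15 down to 1
`acc` takes the values: 0 → 15 → 29 → 42 → 54 → 65 → 75 → 84 → 92 → 99 → 105 → 110 → 114 → 117 → 119 → 120

Answer: 120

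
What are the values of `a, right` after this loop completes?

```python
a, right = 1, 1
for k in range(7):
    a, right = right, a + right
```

Fibonacci: after 7 iterations
`a, right` takes the values: (1, 1) → (1, 2) → (2, 3) → (3, 5) → (5, 8) → (8, 13) → (13, 21) → (21, 34)

Answer: 21, 34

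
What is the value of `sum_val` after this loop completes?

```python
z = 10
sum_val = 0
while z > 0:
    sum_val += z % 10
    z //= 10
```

Sum digits of 10
`sum_val` takes the values: 0 → 1

Answer: 1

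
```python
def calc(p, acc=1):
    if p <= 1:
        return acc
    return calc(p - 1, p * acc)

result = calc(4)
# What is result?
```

Accumulator trace (n, acc): (4, 1) -> (3, 4) -> (2, 12) -> (1, 24) -> return 24

Answer: 24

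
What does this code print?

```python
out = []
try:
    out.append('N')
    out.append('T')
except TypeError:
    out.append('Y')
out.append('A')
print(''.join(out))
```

Execution trace: 'N' (try body) → 'T' (try body, no exception) → 'A' (after the try/except). Output: NTA

Answer: NTA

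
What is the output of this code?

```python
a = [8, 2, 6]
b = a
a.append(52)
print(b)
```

Key concept: basic list aliasing.
Step by step:
`a = [8, 2, 6]` → a = [8, 2, 6]
`b = a` → b = [8, 2, 6] (same object as a)
`a.append(52)` → a = [8, 2, 6, 52] (same object as b); b = [8, 2, 6, 52] (same object as a)
`print(b)` → prints [8, 2, 6, 52]

Answer: [8, 2, 6, 52]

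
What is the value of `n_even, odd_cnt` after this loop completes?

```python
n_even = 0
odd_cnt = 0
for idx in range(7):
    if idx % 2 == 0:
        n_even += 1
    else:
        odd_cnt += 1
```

Count evens and odds in range(7)
`n_even, odd_cnt` takes the values: (0, 0) → (1, 0) → (1, 1) → (2, 1) → (2, 2) → (3, 2) → (3, 3) → (4, 3)

Answer: 4, 3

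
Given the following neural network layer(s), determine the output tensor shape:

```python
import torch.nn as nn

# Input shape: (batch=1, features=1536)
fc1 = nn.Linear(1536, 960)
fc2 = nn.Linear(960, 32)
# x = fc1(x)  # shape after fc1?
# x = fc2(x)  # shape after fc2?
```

Input: (1, 1536) -> after fc1: (1, 960) -> Output: (1, 32)

Answer: (1, 32)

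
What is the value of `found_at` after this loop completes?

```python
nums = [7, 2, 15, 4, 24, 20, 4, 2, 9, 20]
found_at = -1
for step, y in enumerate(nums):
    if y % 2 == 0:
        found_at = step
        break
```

First even number index in [7, 2, 15, 4, 24, 20, 4, 2, 9, 20]
`found_at` takes the values: -1 → 1

Answer: 1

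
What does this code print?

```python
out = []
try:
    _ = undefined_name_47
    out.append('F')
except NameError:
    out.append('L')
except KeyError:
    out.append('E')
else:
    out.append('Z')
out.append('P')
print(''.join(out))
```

Execution trace: 'L' (except NameError) → 'P' (after the try/except). Output: LP

Answer: LP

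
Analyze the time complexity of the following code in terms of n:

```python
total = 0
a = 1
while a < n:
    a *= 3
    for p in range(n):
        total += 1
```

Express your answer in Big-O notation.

Each loop level contributes: log n × n. Multiplying the contributions gives O(n log n).

Answer: O(n log n)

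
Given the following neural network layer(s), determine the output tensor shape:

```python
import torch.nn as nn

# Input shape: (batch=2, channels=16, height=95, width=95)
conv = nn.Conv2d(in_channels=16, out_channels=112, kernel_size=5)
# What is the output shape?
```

Input: (2, 16, 95, 95) -> Output: (2, 112, 91, 91)

Answer: (2, 112, 91, 91)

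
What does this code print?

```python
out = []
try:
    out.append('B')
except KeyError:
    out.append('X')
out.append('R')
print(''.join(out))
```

Execution trace: 'B' (try body, no exception) → 'R' (after the try/except). Output: BR

Answer: BR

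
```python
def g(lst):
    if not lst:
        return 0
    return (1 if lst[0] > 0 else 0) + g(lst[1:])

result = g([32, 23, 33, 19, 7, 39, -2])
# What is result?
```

Count of positive elements in [32, 23, 33, 19, 7, 39, -2] = 6

Answer: 6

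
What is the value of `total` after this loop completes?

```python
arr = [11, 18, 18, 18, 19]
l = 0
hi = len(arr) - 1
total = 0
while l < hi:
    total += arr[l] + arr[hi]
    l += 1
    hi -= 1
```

Sum of pairs from ends
`total` takes the values: 0 → 30 → 66

Answer: 66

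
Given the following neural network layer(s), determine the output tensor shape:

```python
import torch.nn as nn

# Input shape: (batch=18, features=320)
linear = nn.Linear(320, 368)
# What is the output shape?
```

Input: (18, 320) -> Output: (18, 368)

Answer: (18, 368)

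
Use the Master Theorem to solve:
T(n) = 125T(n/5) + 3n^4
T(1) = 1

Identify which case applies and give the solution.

a=125, b=5, f(n)=3n^4. log_5(125) = 3. Since c=4 > 3 and the regularity condition holds (125(n/5)^4 = (125/5^4)n^4 with 125/5^4 < 1), Case 3 applies: T(n) = Θ(f(n)) = O(n^4).

Answer: O(n^4) - Case 3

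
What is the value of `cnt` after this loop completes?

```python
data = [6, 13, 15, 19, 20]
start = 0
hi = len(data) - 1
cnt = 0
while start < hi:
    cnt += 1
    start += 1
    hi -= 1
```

Iterations until pointers meet (list length 5)
`cnt` takes the values: 0 → 1 → 2

Answer: 2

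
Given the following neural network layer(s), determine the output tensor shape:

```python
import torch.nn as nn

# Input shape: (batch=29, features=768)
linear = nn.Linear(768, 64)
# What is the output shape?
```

Input: (29, 768) -> Output: (29, 64)

Answer: (29, 64)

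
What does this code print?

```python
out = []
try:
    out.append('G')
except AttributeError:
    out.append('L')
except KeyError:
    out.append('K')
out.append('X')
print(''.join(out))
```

Execution trace: 'G' (try body, no exception) → 'X' (after the try/except). Output: GX

Answer: GX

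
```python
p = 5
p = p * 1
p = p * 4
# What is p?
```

Trace:
`p = 5` → p = 5
`p = p * 1` → p = 5
`p = p * 4` → p = 20
So p = 20

Answer: 20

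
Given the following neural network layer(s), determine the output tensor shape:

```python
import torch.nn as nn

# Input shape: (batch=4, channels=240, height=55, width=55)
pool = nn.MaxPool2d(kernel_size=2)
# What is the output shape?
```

Input: (4, 240, 55, 55) -> Output: (4, 240, 27, 27)

Answer: (4, 240, 27, 27)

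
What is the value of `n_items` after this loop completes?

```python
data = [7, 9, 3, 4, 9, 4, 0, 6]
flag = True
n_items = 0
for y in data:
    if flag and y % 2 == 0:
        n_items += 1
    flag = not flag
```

Count even values at even positions
`n_items` takes the values: 0 → 1

Answer: 1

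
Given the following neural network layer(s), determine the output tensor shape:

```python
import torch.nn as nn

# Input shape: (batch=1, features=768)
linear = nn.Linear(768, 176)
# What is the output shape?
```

Input: (1, 768) -> Output: (1, 176)

Answer: (1, 176)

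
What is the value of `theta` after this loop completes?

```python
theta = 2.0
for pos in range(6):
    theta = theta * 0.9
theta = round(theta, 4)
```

Exponential decay: 2.0 * 0.9^6
`theta` takes the values: 2.0 → 1.8 → 1.62 → 1.458 → 1.3122 → 1.18098 → 1.062882 → 1.0629

Answer: 1.0629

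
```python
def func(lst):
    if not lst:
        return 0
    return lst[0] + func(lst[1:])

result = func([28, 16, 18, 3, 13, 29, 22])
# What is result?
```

28 + 16 + 18 + 3 + 13 + 29 + 22 + 0 = 129

Answer: 129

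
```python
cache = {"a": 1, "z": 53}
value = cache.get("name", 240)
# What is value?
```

Trace:
`cache = {"a": 1, "z": 53}` → cache = {'a': 1, 'z': 53}
`value = cache.get("name", 240)` → value = 240
So value = 240

Answer: 240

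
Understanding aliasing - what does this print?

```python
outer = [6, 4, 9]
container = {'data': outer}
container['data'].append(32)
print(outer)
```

Key concept: dict holds reference to list.
Step by step:
`outer = [6, 4, 9]` → outer = [6, 4, 9]
`container = {'data': outer}` → container = {'data': [6, 4, 9]}
`container['data'].append(32)` → outer = [6, 4, 9, 32]; container = {'data': [6, 4, 9, 32]}
`print(outer)` → prints [6, 4, 9, 32]

Answer: [6, 4, 9, 32]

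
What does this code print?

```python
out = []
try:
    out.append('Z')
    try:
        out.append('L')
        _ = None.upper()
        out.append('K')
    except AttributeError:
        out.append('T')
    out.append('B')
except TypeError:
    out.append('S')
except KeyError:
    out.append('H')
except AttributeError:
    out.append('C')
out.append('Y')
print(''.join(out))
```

Execution trace: 'Z' (try body) → 'L' (inner try body) → 'T' (inner except AttributeError) → 'B' (try body, no exception) → 'Y' (after the try/except). Output: ZLTBY

Answer: ZLTBY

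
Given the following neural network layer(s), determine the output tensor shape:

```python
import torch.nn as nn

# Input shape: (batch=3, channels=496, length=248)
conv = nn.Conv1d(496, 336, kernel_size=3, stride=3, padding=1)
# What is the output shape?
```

Input: (3, 496, 248) -> Output: (3, 336, 83)

Answer: (3, 336, 83)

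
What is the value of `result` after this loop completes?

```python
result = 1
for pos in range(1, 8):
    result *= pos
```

7! = 5040
`result` takes the values: 1 → 2 → 6 → 24 → 120 → 720 → 5040

Answer: 5040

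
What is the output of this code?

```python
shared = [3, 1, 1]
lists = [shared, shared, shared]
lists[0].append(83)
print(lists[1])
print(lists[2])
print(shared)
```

Key concept: list of same reference.
Step by step:
`shared = [3, 1, 1]` → shared = [3, 1, 1]
`lists = [shared, shared, shared]` → lists = [[3, 1, 1], [3, 1, 1], [3, 1, 1]]
`lists[0].append(83)` → shared = [3, 1, 1, 83]; lists = [[3, 1, 1, 83], [3, 1, 1, 83], [3, 1, 1, 83]]
`print(lists[1])` → prints [3, 1, 1, 83]
`print(lists[2])` → prints [3, 1, 1, 83]
`print(shared)` → prints [3, 1, 1, 83]

Answer:
[3, 1, 1, 83]
[3, 1, 1, 83]
[3, 1, 1, 83]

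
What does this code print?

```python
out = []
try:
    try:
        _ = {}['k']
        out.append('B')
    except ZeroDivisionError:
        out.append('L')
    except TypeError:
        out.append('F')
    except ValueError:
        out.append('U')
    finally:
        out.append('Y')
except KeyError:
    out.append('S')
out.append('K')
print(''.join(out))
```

Execution trace: 'Y' (finally) → 'S' (outer except KeyError) → 'K' (after the try/except). Output: YSK

Answer: YSK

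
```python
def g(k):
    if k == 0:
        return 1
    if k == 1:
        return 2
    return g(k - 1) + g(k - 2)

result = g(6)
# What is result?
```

Build up from base cases: g(0)=1, g(1)=2, g(2)=3, g(3)=5, g(4)=8, g(5)=13, g(6)=21

Answer: 21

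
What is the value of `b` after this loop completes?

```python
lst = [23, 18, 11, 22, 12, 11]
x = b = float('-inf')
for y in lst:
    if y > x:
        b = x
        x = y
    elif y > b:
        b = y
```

Second largest (with repeats) in [23, 18, 11, 22, 12, 11]
`b` takes the values: -inf → 18 → 22

Answer: 22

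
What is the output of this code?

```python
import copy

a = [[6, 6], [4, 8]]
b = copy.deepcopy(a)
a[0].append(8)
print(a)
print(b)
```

Key concept: deep copy is fully independent.
Step by step:
`a = [[6, 6], [4, 8]]` → a = [[6, 6], [4, 8]]
`b = copy.deepcopy(a)` → b = [[6, 6], [4, 8]]
`a[0].append(8)` → a = [[6, 6, 8], [4, 8]]
`print(a)` → prints [[6, 6, 8], [4, 8]]
`print(b)` → prints [[6, 6], [4, 8]]

Answer:
[[6, 6, 8], [4, 8]]
[[6, 6], [4, 8]]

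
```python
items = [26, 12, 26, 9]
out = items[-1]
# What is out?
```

Trace:
`items = [26, 12, 26, 9]` → items = [26, 12, 26, 9]
`out = items[-1]` → out = 9
So out = 9

Answer: 9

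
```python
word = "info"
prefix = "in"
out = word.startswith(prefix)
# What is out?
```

Trace:
`word = "info"` → word = 'info'
`prefix = "in"` → prefix = 'in'
`out = word.startswith(prefix)` → out = True
So out = True

Answer: True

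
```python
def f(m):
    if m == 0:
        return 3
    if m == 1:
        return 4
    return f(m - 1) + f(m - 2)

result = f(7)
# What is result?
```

Build up from base cases: f(0)=3, f(1)=4, f(2)=7, f(3)=11, f(4)=18, f(5)=29, f(6)=47, ..., f(7)=76

Answer: 76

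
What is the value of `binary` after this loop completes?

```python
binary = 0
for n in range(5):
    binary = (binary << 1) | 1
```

Build 5 consecutive 1-bits: 0b11111
`binary` takes the values: 0 → 1 → 3 → 7 → 15 → 31

Answer: 31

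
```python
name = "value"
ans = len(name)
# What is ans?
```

Trace:
`name = "value"` → name = 'value'
`ans = len(name)` → ans = 5
So ans = 5

Answer: 5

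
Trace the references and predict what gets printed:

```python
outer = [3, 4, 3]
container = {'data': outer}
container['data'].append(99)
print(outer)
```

Key concept: dict holds reference to list.
Step by step:
`outer = [3, 4, 3]` → outer = [3, 4, 3]
`container = {'data': outer}` → container = {'data': [3, 4, 3]}
`container['data'].append(99)` → outer = [3, 4, 3, 99]; container = {'data': [3, 4, 3, 99]}
`print(outer)` → prints [3, 4, 3, 99]

Answer: [3, 4, 3, 99]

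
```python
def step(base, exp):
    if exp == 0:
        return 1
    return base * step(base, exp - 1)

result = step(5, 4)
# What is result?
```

step(5, 4) = 5 * 5 * 5 * 5 = 625

Answer: 625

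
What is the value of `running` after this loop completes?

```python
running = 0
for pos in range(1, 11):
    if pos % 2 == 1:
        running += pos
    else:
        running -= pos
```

Add odd, subtract even
`running` takes the values: 0 → 1 → -1 → 2 → -2 → 3 → -3 → 4 → -4 → 5 → -5

Answer: -5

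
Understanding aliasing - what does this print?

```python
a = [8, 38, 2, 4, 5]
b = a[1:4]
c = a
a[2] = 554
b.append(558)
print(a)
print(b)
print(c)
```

Key concept: slice vs alias.
Step by step:
`a = [8, 38, 2, 4, 5]` → a = [8, 38, 2, 4, 5]
`b = a[1:4]` → b = [38, 2, 4]
`c = a` → c = [8, 38, 2, 4, 5] (same object as a)
`a[2] = 554` → a = [8, 38, 554, 4, 5] (same object as c); c = [8, 38, 554, 4, 5] (same object as a)
`b.append(558)` → b = [38, 2, 4, 558]
`print(a)` → prints [8, 38, 554, 4, 5]
`print(b)` → prints [38, 2, 4, 558]
`print(c)` → prints [8, 38, 554, 4, 5]

Answer:
[8, 38, 554, 4, 5]
[38, 2, 4, 558]
[8, 38, 554, 4, 5]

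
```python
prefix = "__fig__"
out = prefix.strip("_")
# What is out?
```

Trace:
`prefix = "__fig__"` → prefix = '__fig__'
`out = prefix.strip("_")` → out = 'fig'
So out = 'fig'

Answer: 'fig'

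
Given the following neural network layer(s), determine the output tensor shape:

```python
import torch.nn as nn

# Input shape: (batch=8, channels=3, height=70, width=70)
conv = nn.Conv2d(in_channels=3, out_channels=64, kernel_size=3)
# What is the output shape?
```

Input: (8, 3, 70, 70) -> Output: (8, 64, 68, 68)

Answer: (8, 64, 68, 68)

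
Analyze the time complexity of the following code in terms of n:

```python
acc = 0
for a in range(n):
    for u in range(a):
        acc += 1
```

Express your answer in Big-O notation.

Each loop level contributes: n × n. Multiplying the contributions gives O(n^2).

Answer: O(n^2)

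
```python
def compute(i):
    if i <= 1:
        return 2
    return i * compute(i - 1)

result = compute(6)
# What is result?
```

compute(6) = 6 * 5 * 4 * 3 * 2 * 2 = 1440

Answer: 1440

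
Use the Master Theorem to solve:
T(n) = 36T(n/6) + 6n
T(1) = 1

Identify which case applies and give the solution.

a=36, b=6, f(n)=6n. log_6(36) = 2. Since c=1 < 2, Case 1 applies: T(n) = Θ(n^log_b(a)) = O(n^2).

Answer: O(n^2) - Case 1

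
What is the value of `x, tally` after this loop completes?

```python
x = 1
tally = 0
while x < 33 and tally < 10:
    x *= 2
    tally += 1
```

Double until >= 33 or 10 iterations
`x, tally` takes the values: (1, 0) → (2, 0) → (2, 1) → (4, 1) → (4, 2) → (8, 2) → (8, 3) → (16, 3) → (16, 4) → (32, 4) → (32, 5) → (64, 5) → (64, 6)

Answer: 64, 6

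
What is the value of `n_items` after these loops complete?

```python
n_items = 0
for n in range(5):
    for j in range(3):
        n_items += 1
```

5 * 3 = 15
`n_items` takes the values: 0 → 1 → 2 → 3 → 4 → 5 → 6 → 7 → 8 → 9 → 10 → 11 → 12 → 13 → 14 → 15

Answer: 15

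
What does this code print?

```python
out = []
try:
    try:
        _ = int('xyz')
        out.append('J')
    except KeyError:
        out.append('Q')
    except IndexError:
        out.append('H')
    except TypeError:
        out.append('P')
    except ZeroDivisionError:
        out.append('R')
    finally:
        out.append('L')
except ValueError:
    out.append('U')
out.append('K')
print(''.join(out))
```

Execution trace: 'L' (finally) → 'U' (outer except ValueError) → 'K' (after the try/except). Output: LUK

Answer: LUK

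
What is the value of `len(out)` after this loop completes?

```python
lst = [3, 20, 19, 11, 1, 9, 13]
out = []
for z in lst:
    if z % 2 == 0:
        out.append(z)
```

Count even numbers in [3, 20, 19, 11, 1, 9, 13]
`out` takes the values: [] → [20]
So `len(out)` = 1

Answer: 1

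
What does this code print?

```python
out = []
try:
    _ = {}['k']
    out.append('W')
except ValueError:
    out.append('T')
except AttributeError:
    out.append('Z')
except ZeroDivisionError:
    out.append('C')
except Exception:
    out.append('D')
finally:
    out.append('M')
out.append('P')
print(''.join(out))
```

Execution trace: 'D' (except Exception) → 'M' (finally) → 'P' (after the try/except). Output: DMP

Answer: DMP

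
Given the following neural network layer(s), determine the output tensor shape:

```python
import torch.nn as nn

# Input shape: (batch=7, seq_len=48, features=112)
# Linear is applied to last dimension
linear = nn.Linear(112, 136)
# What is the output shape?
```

Input: (7, 48, 112) -> Output: (7, 48, 136)

Answer: (7, 48, 136)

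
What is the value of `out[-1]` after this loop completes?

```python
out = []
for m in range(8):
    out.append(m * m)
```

Last element of squares 0 to 7
`out` takes the values: [] → [0] → [0, 1] → [0, 1, 4] → [0, 1, 4, 9] → [0, 1, 4, 9, 16] → [0, 1, 4, 9, 16, 25] → [0, 1, 4, 9, 16, 25, 36] → [0, 1, 4, 9, 16, 25, 36, 49]
So `out[-1]` = 49

Answer: 49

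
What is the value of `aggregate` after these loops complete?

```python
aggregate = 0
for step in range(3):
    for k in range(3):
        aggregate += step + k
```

Sum of all step+k for step,k in 3x3
`aggregate` takes the values: 0 → 1 → 3 → 4 → 6 → 9 → 11 → 14 → 18

Answer: 18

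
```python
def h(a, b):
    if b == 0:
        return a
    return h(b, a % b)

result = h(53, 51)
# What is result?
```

h(53, 51) -> h(51, 2) -> h(2, 1) -> h(1, 0) -> 1

Answer: 1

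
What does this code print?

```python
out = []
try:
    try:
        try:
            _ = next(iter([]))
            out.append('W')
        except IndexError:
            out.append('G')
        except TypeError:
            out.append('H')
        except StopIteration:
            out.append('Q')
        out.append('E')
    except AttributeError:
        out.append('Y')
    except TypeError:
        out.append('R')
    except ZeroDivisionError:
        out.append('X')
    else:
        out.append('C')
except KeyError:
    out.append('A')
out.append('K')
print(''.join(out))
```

Execution trace: 'Q' (inner except StopIteration) → 'E' (try body, no exception) → 'C' (else) → 'K' (after the try/except). Output: QECK

Answer: QECK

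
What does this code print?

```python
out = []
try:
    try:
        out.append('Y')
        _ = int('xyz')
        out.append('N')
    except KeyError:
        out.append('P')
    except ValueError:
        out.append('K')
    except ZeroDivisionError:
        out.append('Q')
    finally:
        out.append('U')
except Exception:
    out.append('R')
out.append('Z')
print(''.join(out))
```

Execution trace: 'Y' (inner try body) → 'K' (inner except ValueError) → 'U' (inner finally) → 'Z' (after the try/except). Output: YKUZ

Answer: YKUZ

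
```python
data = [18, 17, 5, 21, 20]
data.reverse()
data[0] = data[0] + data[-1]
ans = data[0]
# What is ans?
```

Trace:
`data = [18, 17, 5, 21, 20]` → data = [18, 17, 5, 21, 20]
`data.reverse()` → data = [20, 21, 5, 17, 18]
`data[0] = data[0] + data[-1]` → data = [38, 21, 5, 17, 18]
`ans = data[0]` → ans = 38
So ans = 38

Answer: 38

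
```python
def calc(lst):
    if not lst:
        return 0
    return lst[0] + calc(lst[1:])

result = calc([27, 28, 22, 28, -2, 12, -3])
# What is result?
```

27 + 28 + 22 + 28 + (-2) + 12 + (-3) + 0 = 112

Answer: 112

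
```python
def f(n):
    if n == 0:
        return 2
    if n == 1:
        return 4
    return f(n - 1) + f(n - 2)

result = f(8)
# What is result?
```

Build up from base cases: f(0)=2, f(1)=4, f(2)=6, f(3)=10, f(4)=16, f(5)=26, f(6)=42, ..., f(8)=110

Answer: 110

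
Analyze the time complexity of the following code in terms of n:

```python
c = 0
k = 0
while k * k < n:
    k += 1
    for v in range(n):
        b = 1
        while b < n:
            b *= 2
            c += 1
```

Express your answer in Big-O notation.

Each loop level contributes: √n × n × log n. Multiplying the contributions gives O(n√n log n).

Answer: O(n√n log n)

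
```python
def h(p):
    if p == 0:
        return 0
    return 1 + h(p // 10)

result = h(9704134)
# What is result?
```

Count of digits of 9704134: 7

Answer: 7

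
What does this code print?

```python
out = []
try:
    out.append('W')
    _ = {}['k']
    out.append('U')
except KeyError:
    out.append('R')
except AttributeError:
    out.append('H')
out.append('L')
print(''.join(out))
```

Execution trace: 'W' (try body) → 'R' (except KeyError) → 'L' (after the try/except). Output: WRL

Answer: WRL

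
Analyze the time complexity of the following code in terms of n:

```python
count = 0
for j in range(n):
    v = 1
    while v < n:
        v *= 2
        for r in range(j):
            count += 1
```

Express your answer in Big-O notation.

Each loop level contributes: n × log n × n. Multiplying the contributions gives O(n^2 log n).

Answer: O(n^2 log n)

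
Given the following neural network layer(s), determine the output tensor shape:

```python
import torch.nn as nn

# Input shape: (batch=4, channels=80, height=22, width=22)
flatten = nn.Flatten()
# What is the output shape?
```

Input: (4, 80, 22, 22) -> Output: (4, 38720)

Answer: (4, 38720)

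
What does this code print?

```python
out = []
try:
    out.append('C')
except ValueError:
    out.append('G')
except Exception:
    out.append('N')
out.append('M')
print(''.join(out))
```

Execution trace: 'C' (try body, no exception) → 'M' (after the try/except). Output: CM

Answer: CM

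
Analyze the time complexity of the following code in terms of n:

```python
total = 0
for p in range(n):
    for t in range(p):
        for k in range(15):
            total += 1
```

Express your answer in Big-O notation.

Each loop level contributes: n × n × 1. Multiplying the contributions gives O(n^2).

Answer: O(n^2)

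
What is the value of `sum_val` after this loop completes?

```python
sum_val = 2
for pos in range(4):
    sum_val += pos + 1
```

Start at 2, add 1 to 4 = 12
`sum_val` takes the values: 2 → 3 → 5 → 8 → 12

Answer: 12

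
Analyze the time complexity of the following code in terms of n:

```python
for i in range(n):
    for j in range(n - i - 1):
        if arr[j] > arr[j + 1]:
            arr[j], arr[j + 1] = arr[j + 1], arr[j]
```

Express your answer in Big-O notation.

This is Bubble sort. Time complexity: O(n²).

Answer: O(n²)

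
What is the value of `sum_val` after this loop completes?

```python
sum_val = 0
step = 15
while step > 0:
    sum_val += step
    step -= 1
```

Sum 15 down to 1
`sum_val` takes the values: 0 → 15 → 29 → 42 → 54 → 65 → 75 → 84 → 92 → 99 → 105 → 110 → 114 → 117 → 119 → 120

Answer: 120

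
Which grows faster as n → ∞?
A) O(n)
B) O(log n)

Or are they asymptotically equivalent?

O(n) vs O(log n): Higher order terms dominate.

Answer: A) O(n) grows faster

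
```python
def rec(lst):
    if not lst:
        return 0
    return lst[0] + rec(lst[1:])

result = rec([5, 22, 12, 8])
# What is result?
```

5 + 22 + 12 + 8 + 0 = 47

Answer: 47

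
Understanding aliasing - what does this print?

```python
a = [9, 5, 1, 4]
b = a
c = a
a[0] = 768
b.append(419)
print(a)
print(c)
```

Key concept: multiple aliases.
Step by step:
`a = [9, 5, 1, 4]` → a = [9, 5, 1, 4]
`b = a` → b = [9, 5, 1, 4] (same object as a)
`c = a` → c = [9, 5, 1, 4] (same object as a, b)
`a[0] = 768` → a = [768, 5, 1, 4] (same object as b, c); b = [768, 5, 1, 4] (same object as a, c); c = [768, 5, 1, 4] (same object as a, b)
`b.append(419)` → a = [768, 5, 1, 4, 419] (same object as b, c); b = [768, 5, 1, 4, 419] (same object as a, c); c = [768, 5, 1, 4, 419] (same object as a, b)
`print(a)` → prints [768, 5, 1, 4, 419]
`print(c)` → prints [768, 5, 1, 4, 419]

Answer:
[768, 5, 1, 4, 419]
[768, 5, 1, 4, 419]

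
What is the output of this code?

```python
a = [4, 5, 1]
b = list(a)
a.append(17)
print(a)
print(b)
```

Key concept: list() constructor creates copy.
Step by step:
`a = [4, 5, 1]` → a = [4, 5, 1]
`b = list(a)` → b = [4, 5, 1]
`a.append(17)` → a = [4, 5, 1, 17]
`print(a)` → prints [4, 5, 1, 17]
`print(b)` → prints [4, 5, 1]

Answer:
[4, 5, 1, 17]
[4, 5, 1]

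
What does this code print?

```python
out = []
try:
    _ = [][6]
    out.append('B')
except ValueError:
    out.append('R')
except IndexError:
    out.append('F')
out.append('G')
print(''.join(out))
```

Execution trace: 'F' (except IndexError) → 'G' (after the try/except). Output: FG

Answer: FG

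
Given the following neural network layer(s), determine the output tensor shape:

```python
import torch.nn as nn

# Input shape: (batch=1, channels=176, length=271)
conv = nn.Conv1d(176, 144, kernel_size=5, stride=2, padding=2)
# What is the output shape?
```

Input: (1, 176, 271) -> Output: (1, 144, 136)

Answer: (1, 144, 136)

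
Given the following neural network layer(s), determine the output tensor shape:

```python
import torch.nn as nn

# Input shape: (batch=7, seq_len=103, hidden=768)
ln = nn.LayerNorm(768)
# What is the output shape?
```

Input: (7, 103, 768) -> Output: (7, 103, 768)

Answer: (7, 103, 768)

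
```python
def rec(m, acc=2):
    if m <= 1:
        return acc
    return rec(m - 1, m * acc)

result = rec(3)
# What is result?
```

Accumulator trace (n, acc): (3, 2) -> (2, 6) -> (1, 12) -> return 12

Answer: 12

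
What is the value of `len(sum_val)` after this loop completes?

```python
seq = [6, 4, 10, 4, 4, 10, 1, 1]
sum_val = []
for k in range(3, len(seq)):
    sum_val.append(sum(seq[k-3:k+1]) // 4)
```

Number of 4-element averages
`sum_val` takes the values: [] → [6] → [6, 5] → [6, 5, 7] → [6, 5, 7, 4] → [6, 5, 7, 4, 4]
So `len(sum_val)` = 5

Answer: 5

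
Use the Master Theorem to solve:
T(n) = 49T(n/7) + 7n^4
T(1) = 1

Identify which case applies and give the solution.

a=49, b=7, f(n)=7n^4. log_7(49) = 2. Since c=4 > 2 and the regularity condition holds (49(n/7)^4 = (49/7^4)n^4 with 49/7^4 < 1), Case 3 applies: T(n) = Θ(f(n)) = O(n^4).

Answer: O(n^4) - Case 3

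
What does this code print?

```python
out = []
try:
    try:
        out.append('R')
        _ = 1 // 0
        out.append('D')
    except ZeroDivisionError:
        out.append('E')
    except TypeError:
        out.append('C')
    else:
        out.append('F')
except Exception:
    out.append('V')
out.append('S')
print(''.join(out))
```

Execution trace: 'R' (inner try body) → 'E' (inner except ZeroDivisionError) → 'S' (after the try/except). Output: RES

Answer: RES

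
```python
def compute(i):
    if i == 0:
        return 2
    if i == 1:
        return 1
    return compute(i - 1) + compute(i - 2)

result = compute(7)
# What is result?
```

Build up from base cases: compute(0)=2, compute(1)=1, compute(2)=3, compute(3)=4, compute(4)=7, compute(5)=11, compute(6)=18, ..., compute(7)=29

Answer: 29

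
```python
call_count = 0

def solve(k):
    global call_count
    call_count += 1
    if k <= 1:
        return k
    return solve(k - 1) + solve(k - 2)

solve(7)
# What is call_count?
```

Calls(k) = 1 + Calls(k-1) + Calls(k-2); Calls(0)=Calls(1)=1. For k=7 this gives 41.

Answer: 41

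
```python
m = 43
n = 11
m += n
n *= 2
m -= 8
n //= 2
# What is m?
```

Trace:
`m = 43` → m = 43
`n = 11` → n = 11
`m += n` → m = 54
`n *= 2` → n = 22
`m -= 8` → m = 46
`n //= 2` → n = 11
So m = 46

Answer: 46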